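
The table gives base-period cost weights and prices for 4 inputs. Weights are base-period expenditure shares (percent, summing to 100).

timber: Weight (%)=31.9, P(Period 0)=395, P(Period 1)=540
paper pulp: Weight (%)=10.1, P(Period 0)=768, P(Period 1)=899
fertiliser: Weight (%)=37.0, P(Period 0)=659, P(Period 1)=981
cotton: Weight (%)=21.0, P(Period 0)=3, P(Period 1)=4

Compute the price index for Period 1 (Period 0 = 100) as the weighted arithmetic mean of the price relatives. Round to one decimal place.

138.5

timber: 31.9 × (540/395) = 31.9 × 1.367089 = 43.6101
paper pulp: 10.1 × (899/768) = 10.1 × 1.170573 = 11.8228
fertiliser: 37.0 × (981/659) = 37.0 × 1.488619 = 55.0789
cotton: 21.0 × (4/3) = 21.0 × 1.333333 = 28.0000
Index = Σ wᵢ·(p₁ᵢ/p₀ᵢ) = 43.6101 + 11.8228 + 55.0789 + 28.0000 = 138.5118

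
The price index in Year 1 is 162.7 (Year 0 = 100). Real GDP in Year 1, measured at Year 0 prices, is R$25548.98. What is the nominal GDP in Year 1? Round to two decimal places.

41568.19

Nominal = Real × (Index/100) = 25548.98 × (162.7/100)
        = 25548.98 × 1.627 = 41568.1905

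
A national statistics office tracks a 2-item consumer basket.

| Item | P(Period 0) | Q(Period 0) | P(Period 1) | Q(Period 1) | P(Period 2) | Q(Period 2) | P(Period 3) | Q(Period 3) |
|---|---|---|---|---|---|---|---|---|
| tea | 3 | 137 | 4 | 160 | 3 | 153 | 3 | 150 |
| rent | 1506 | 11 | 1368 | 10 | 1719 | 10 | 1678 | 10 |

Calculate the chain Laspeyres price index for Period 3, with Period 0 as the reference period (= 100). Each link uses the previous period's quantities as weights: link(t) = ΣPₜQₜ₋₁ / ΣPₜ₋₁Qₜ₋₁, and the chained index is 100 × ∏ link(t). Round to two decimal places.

Link Period 0→Period 1:
ΣP(Period 1)Q(Period 0) = 4×137 + 1368×11 = 548 + 15048 = 15596
ΣP(Period 0)Q(Period 0) = 3×137 + 1506×11 = 411 + 16566 = 16977
link = 15596/16977 = 0.918655
Link Period 1→Period 2:
ΣP(Period 2)Q(Period 1) = 3×160 + 1719×10 = 480 + 17190 = 17670
ΣP(Period 1)Q(Period 1) = 4×160 + 1368×10 = 640 + 13680 = 14320
link = 17670/14320 = 1.233939
Link Period 2→Period 3:
ΣP(Period 3)Q(Period 2) = 3×153 + 1678×10 = 459 + 16780 = 17239
ΣP(Period 2)Q(Period 2) = 3×153 + 1719×10 = 459 + 17190 = 17649
link = 17239/17649 = 0.976769
Chained index = 100 × 0.918655 × 1.233939 × 0.976769 = 110.7230

110.72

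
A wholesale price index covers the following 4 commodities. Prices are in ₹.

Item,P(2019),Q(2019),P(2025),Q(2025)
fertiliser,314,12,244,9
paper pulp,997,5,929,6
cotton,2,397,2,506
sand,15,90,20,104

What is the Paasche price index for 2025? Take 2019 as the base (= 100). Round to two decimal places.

95.45

Paasche price index uses current-period quantities as weights.
ΣP(2025)·Q(2025) = 244×9 + 929×6 + 2×506 + 20×104 = 2196 + 5574 + 1012 + 2080 = 10862
ΣP(2019)·Q(2025) = 314×9 + 997×6 + 2×506 + 15×104 = 2826 + 5982 + 1012 + 1560 = 11380
Index = 10862 / 11380 × 100 = 95.4482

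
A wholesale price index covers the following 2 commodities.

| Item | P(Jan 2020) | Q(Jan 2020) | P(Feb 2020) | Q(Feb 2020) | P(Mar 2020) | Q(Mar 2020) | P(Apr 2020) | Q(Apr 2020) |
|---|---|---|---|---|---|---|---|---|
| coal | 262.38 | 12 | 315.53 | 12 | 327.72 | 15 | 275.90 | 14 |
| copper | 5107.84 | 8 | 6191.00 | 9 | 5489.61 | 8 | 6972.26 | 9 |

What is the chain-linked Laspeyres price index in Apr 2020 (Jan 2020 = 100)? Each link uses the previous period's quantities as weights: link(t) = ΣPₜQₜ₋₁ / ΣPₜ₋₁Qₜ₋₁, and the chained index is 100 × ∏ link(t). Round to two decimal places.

133.23

Link Jan 2020→Feb 2020:
ΣP(Feb 2020)Q(Jan 2020) = 315.53×12 + 6191.00×8 = 3786.36 + 49528 = 53314.36
ΣP(Jan 2020)Q(Jan 2020) = 262.38×12 + 5107.84×8 = 3148.56 + 40862.72 = 44011.28
link = 53314.36/44011.28 = 1.211379
Link Feb 2020→Mar 2020:
ΣP(Mar 2020)Q(Feb 2020) = 327.72×12 + 5489.61×9 = 3932.64 + 49406.49 = 53339.13
ΣP(Feb 2020)Q(Feb 2020) = 315.53×12 + 6191.00×9 = 3786.36 + 55719 = 59505.36
link = 53339.13/59505.36 = 0.896375
Link Mar 2020→Apr 2020:
ΣP(Apr 2020)Q(Mar 2020) = 275.90×15 + 6972.26×8 = 4138.5 + 55778.08 = 59916.58
ΣP(Mar 2020)Q(Mar 2020) = 327.72×15 + 5489.61×8 = 4915.8 + 43916.88 = 48832.68
link = 59916.58/48832.68 = 1.226977
Chained index = 100 × 1.211379 × 0.896375 × 1.226977 = 133.2314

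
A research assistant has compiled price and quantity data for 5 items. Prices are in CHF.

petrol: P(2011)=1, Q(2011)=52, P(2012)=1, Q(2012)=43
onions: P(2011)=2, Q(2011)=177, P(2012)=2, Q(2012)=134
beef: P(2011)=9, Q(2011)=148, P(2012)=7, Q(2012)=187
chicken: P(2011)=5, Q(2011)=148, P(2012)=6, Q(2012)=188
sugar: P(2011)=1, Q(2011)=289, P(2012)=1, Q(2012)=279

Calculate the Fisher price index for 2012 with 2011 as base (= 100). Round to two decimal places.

Laspeyres component (base-period weights):
ΣP(2012)Q(2011) = 1×52 + 2×177 + 7×148 + 6×148 + 1×289 = 52 + 354 + 1036 + 888 + 289 = 2619
ΣP(2011)Q(2011) = 1×52 + 2×177 + 9×148 + 5×148 + 1×289 = 52 + 354 + 1332 + 740 + 289 = 2767
L = 2619 / 2767 × 100 = 94.6512
Paasche component (current-period weights):
ΣP(2012)Q(2012) = 1×43 + 2×134 + 7×187 + 6×188 + 1×279 = 43 + 268 + 1309 + 1128 + 279 = 3027
ΣP(2011)Q(2012) = 1×43 + 2×134 + 9×187 + 5×188 + 1×279 = 43 + 268 + 1683 + 940 + 279 = 3213
P = 3027 / 3213 × 100 = 94.2110
Fisher = √(L × P) = √(94.6512 × 94.2110) = 94.4309

94.43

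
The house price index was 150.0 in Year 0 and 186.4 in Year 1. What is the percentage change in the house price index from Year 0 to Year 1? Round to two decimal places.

Change = (186.4 − 150.0) / 150.0 × 100
       = 36.4 / 150.0 × 100 = 24.2667%

24.27%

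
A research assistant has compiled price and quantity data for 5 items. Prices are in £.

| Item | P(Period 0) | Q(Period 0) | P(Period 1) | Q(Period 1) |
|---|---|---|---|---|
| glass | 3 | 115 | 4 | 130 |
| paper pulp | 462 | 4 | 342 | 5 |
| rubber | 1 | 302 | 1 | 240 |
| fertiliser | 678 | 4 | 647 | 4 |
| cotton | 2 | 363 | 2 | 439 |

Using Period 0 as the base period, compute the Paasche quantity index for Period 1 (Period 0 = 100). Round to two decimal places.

Paasche quantity index uses current-period prices as weights.
ΣP(Period 1)·Q(Period 1) = 4×130 + 342×5 + 1×240 + 647×4 + 2×439 = 520 + 1710 + 240 + 2588 + 878 = 5936
ΣP(Period 1)·Q(Period 0) = 4×115 + 342×4 + 1×302 + 647×4 + 2×363 = 460 + 1368 + 302 + 2588 + 726 = 5444
Index = 5936 / 5444 × 100 = 109.0375

109.04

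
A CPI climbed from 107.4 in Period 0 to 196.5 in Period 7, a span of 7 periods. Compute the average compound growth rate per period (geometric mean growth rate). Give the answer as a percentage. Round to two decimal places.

9.01%

Growth factor = (196.5/107.4)^(1/7) = (1.829609)^(1/7) = 1.090134
Growth rate = 1.090134 − 1 = 0.090134 = 9.0134%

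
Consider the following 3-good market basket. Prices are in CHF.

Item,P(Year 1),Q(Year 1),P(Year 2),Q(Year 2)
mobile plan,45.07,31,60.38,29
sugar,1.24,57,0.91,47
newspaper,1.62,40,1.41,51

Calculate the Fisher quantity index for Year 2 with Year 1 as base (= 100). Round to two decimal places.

Laspeyres component (base-period weights):
ΣP(Year 1)Q(Year 2) = 45.07×29 + 1.24×47 + 1.62×51 = 1307.03 + 58.28 + 82.62 = 1447.93
ΣP(Year 1)Q(Year 1) = 45.07×31 + 1.24×57 + 1.62×40 = 1397.17 + 70.68 + 64.8 = 1532.65
L = 1447.93 / 1532.65 × 100 = 94.4723
Paasche component (current-period weights):
ΣP(Year 2)Q(Year 2) = 60.38×29 + 0.91×47 + 1.41×51 = 1751.02 + 42.77 + 71.91 = 1865.7
ΣP(Year 2)Q(Year 1) = 60.38×31 + 0.91×57 + 1.41×40 = 1871.78 + 51.87 + 56.4 = 1980.05
P = 1865.7 / 1980.05 × 100 = 94.2249
Fisher = √(L × P) = √(94.4723 × 94.2249) = 94.3485

94.35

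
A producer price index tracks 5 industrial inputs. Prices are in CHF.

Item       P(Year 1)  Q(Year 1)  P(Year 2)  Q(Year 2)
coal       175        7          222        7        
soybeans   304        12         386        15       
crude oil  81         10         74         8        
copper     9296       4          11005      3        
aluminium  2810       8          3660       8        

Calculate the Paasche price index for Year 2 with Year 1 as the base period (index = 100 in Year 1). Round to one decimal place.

123.6

Paasche price index uses current-period quantities as weights.
ΣP(Year 2)·Q(Year 2) = 222×7 + 386×15 + 74×8 + 11005×3 + 3660×8 = 1554 + 5790 + 592 + 33015 + 29280 = 70231
ΣP(Year 1)·Q(Year 2) = 175×7 + 304×15 + 81×8 + 9296×3 + 2810×8 = 1225 + 4560 + 648 + 27888 + 22480 = 56801
Index = 70231 / 56801 × 100 = 123.6439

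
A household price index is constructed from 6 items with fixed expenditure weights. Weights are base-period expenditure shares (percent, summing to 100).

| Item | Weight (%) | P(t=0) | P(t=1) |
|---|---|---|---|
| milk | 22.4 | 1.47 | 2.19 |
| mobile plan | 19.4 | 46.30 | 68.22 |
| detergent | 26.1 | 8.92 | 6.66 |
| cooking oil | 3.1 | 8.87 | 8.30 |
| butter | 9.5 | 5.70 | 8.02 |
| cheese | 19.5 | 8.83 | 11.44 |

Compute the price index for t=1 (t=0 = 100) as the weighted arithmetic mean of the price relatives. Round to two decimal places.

122.97

milk: 22.4 × (2.19/1.47) = 22.4 × 1.489796 = 33.3714
mobile plan: 19.4 × (68.22/46.30) = 19.4 × 1.473434 = 28.5846
detergent: 26.1 × (6.66/8.92) = 26.1 × 0.746637 = 19.4872
cooking oil: 3.1 × (8.30/8.87) = 3.1 × 0.935738 = 2.9008
butter: 9.5 × (8.02/5.70) = 9.5 × 1.407018 = 13.3667
cheese: 19.5 × (11.44/8.83) = 19.5 × 1.295583 = 25.2639
Index = Σ wᵢ·(p₁ᵢ/p₀ᵢ) = 33.3714 + 28.5846 + 19.4872 + 2.9008 + 13.3667 + 25.2639 = 122.9746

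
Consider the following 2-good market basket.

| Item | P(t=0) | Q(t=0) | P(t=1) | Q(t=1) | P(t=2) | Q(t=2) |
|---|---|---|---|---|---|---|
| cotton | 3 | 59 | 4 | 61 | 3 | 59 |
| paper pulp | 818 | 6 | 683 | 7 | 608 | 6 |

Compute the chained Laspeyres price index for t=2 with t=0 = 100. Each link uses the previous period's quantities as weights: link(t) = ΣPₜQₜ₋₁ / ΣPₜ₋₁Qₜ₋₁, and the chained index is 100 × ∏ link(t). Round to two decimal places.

75.29

Link t=0→t=1:
ΣP(t=1)Q(t=0) = 4×59 + 683×6 = 236 + 4098 = 4334
ΣP(t=0)Q(t=0) = 3×59 + 818×6 = 177 + 4908 = 5085
link = 4334/5085 = 0.852311
Link t=1→t=2:
ΣP(t=2)Q(t=1) = 3×61 + 608×7 = 183 + 4256 = 4439
ΣP(t=1)Q(t=1) = 4×61 + 683×7 = 244 + 4781 = 5025
link = 4439/5025 = 0.883383
Chained index = 100 × 0.852311 × 0.883383 = 75.2917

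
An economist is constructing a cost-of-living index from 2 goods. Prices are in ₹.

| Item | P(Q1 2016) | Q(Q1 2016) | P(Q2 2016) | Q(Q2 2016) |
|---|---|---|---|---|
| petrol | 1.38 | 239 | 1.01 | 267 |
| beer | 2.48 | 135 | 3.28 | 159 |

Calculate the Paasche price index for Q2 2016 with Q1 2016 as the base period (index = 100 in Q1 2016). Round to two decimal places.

Paasche price index uses current-period quantities as weights.
ΣP(Q2 2016)·Q(Q2 2016) = 1.01×267 + 3.28×159 = 269.67 + 521.52 = 791.19
ΣP(Q1 2016)·Q(Q2 2016) = 1.38×267 + 2.48×159 = 368.46 + 394.32 = 762.78
Index = 791.19 / 762.78 × 100 = 103.7245

103.72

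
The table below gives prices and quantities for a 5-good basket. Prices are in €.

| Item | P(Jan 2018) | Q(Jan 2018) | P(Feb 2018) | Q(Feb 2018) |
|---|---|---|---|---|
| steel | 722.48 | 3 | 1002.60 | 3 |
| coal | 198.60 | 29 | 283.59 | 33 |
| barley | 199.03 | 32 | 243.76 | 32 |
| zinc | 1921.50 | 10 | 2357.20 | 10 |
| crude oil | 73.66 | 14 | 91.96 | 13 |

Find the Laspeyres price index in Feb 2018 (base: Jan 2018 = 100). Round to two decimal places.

127.07

Laspeyres price index uses base-period quantities as weights.
ΣP(Feb 2018)·Q(Jan 2018) = 1002.60×3 + 283.59×29 + 243.76×32 + 2357.20×10 + 91.96×14 = 3007.8 + 8224.11 + 7800.32 + 23572 + 1287.44 = 43891.67
ΣP(Jan 2018)·Q(Jan 2018) = 722.48×3 + 198.60×29 + 199.03×32 + 1921.50×10 + 73.66×14 = 2167.44 + 5759.4 + 6368.96 + 19215 + 1031.24 = 34542.04
Index = 43891.67 / 34542.04 × 100 = 127.0674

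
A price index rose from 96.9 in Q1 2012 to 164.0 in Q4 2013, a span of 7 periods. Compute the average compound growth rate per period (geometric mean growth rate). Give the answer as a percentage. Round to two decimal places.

7.81%

Growth factor = (164.0/96.9)^(1/7) = (1.692466)^(1/7) = 1.078067
Growth rate = 1.078067 − 1 = 0.078067 = 7.8067%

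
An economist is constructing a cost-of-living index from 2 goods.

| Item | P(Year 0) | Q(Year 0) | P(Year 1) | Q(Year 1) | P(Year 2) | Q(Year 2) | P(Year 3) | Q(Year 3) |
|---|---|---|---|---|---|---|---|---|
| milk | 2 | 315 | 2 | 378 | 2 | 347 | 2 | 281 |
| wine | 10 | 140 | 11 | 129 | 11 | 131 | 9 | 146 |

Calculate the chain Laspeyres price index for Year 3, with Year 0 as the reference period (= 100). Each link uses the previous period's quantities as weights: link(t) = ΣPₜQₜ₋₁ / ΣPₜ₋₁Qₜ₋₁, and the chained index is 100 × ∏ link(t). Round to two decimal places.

93.78

Link Year 0→Year 1:
ΣP(Year 1)Q(Year 0) = 2×315 + 11×140 = 630 + 1540 = 2170
ΣP(Year 0)Q(Year 0) = 2×315 + 10×140 = 630 + 1400 = 2030
link = 2170/2030 = 1.068966
Link Year 1→Year 2:
ΣP(Year 2)Q(Year 1) = 2×378 + 11×129 = 756 + 1419 = 2175
ΣP(Year 1)Q(Year 1) = 2×378 + 11×129 = 756 + 1419 = 2175
link = 2175/2175 = 1.000000
Link Year 2→Year 3:
ΣP(Year 3)Q(Year 2) = 2×347 + 9×131 = 694 + 1179 = 1873
ΣP(Year 2)Q(Year 2) = 2×347 + 11×131 = 694 + 1441 = 2135
link = 1873/2135 = 0.877283
Chained index = 100 × 1.068966 × 1.000000 × 0.877283 = 93.7786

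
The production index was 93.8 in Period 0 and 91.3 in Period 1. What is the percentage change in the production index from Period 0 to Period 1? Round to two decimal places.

Change = (91.3 − 93.8) / 93.8 × 100
       = -2.5 / 93.8 × 100 = -2.6652%

-2.67%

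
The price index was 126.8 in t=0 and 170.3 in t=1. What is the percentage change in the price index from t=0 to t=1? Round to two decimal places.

34.31%

Change = (170.3 − 126.8) / 126.8 × 100
       = 43.5 / 126.8 × 100 = 34.3060%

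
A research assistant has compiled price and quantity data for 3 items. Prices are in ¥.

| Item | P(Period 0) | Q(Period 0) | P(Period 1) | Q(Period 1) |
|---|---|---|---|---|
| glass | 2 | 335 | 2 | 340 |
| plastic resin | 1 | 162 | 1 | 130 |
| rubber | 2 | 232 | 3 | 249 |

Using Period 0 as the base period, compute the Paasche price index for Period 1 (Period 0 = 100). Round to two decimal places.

Paasche price index uses current-period quantities as weights.
ΣP(Period 1)·Q(Period 1) = 2×340 + 1×130 + 3×249 = 680 + 130 + 747 = 1557
ΣP(Period 0)·Q(Period 1) = 2×340 + 1×130 + 2×249 = 680 + 130 + 498 = 1308
Index = 1557 / 1308 × 100 = 119.0367

119.04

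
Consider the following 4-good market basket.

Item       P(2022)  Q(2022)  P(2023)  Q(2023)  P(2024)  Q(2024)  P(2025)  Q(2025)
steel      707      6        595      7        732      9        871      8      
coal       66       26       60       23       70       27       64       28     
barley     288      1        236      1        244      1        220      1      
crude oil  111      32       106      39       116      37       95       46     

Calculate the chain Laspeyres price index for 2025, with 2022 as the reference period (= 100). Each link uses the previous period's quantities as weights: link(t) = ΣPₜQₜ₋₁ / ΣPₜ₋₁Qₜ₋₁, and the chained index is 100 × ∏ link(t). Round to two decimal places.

105.99

Link 2022→2023:
ΣP(2023)Q(2022) = 595×6 + 60×26 + 236×1 + 106×32 = 3570 + 1560 + 236 + 3392 = 8758
ΣP(2022)Q(2022) = 707×6 + 66×26 + 288×1 + 111×32 = 4242 + 1716 + 288 + 3552 = 9798
link = 8758/9798 = 0.893856
Link 2023→2024:
ΣP(2024)Q(2023) = 732×7 + 70×23 + 244×1 + 116×39 = 5124 + 1610 + 244 + 4524 = 11502
ΣP(2023)Q(2023) = 595×7 + 60×23 + 236×1 + 106×39 = 4165 + 1380 + 236 + 4134 = 9915
link = 11502/9915 = 1.160061
Link 2024→2025:
ΣP(2025)Q(2024) = 871×9 + 64×27 + 220×1 + 95×37 = 7839 + 1728 + 220 + 3515 = 13302
ΣP(2024)Q(2024) = 732×9 + 70×27 + 244×1 + 116×37 = 6588 + 1890 + 244 + 4292 = 13014
link = 13302/13014 = 1.022130
Chained index = 100 × 0.893856 × 1.160061 × 1.022130 = 105.9874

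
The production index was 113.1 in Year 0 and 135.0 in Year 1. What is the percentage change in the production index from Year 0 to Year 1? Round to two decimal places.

Change = (135.0 − 113.1) / 113.1 × 100
       = 21.9 / 113.1 × 100 = 19.3634%

19.36%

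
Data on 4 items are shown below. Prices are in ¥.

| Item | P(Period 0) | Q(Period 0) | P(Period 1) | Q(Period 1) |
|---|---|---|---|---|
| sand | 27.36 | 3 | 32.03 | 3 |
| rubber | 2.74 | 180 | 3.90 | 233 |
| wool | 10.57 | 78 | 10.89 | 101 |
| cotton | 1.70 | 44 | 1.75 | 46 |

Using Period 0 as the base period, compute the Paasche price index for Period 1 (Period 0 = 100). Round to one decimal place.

Paasche price index uses current-period quantities as weights.
ΣP(Period 1)·Q(Period 1) = 32.03×3 + 3.90×233 + 10.89×101 + 1.75×46 = 96.09 + 908.7 + 1099.89 + 80.5 = 2185.18
ΣP(Period 0)·Q(Period 1) = 27.36×3 + 2.74×233 + 10.57×101 + 1.70×46 = 82.08 + 638.42 + 1067.57 + 78.2 = 1866.27
Index = 2185.18 / 1866.27 × 100 = 117.0881

117.1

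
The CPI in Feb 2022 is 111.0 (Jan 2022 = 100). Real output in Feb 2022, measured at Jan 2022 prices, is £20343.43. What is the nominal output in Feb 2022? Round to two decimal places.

Nominal = Real × (Index/100) = 20343.43 × (111.0/100)
        = 20343.43 × 1.110 = 22581.2073

22581.21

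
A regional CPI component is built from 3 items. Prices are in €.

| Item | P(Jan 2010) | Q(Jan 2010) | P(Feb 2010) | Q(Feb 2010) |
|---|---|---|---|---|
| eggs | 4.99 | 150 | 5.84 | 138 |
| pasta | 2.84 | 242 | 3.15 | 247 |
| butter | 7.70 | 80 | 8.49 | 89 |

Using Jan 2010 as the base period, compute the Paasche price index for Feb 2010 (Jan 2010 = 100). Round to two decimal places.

112.73

Paasche price index uses current-period quantities as weights.
ΣP(Feb 2010)·Q(Feb 2010) = 5.84×138 + 3.15×247 + 8.49×89 = 805.92 + 778.05 + 755.61 = 2339.58
ΣP(Jan 2010)·Q(Feb 2010) = 4.99×138 + 2.84×247 + 7.70×89 = 688.62 + 701.48 + 685.3 = 2075.4
Index = 2339.58 / 2075.4 × 100 = 112.7291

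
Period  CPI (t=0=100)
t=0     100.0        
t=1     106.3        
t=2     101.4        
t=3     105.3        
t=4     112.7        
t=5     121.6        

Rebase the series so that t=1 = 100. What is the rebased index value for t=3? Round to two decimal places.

99.06

Rebased(t=3) = 105.3 / 106.3 × 100 = 99.0593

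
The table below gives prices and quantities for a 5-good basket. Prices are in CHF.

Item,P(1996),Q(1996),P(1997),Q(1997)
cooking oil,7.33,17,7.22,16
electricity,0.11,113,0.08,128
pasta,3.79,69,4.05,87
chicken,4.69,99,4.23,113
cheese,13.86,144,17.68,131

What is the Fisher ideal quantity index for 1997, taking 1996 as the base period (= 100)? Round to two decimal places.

97.55

Laspeyres component (base-period weights):
ΣP(1996)Q(1997) = 7.33×16 + 0.11×128 + 3.79×87 + 4.69×113 + 13.86×131 = 117.28 + 14.08 + 329.73 + 529.97 + 1815.66 = 2806.72
ΣP(1996)Q(1996) = 7.33×17 + 0.11×113 + 3.79×69 + 4.69×99 + 13.86×144 = 124.61 + 12.43 + 261.51 + 464.31 + 1995.84 = 2858.7
L = 2806.72 / 2858.7 × 100 = 98.1817
Paasche component (current-period weights):
ΣP(1997)Q(1997) = 7.22×16 + 0.08×128 + 4.05×87 + 4.23×113 + 17.68×131 = 115.52 + 10.24 + 352.35 + 477.99 + 2316.08 = 3272.18
ΣP(1997)Q(1996) = 7.22×17 + 0.08×113 + 4.05×69 + 4.23×99 + 17.68×144 = 122.74 + 9.04 + 279.45 + 418.77 + 2545.92 = 3375.92
P = 3272.18 / 3375.92 × 100 = 96.9271
Fisher = √(L × P) = √(98.1817 × 96.9271) = 97.5524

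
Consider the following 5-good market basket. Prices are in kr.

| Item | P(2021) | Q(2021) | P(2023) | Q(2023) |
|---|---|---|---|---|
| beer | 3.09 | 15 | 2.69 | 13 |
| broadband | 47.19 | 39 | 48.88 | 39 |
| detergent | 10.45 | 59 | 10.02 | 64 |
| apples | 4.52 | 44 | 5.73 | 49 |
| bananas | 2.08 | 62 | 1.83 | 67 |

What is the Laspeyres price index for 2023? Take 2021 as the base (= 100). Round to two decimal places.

102.55

Laspeyres price index uses base-period quantities as weights.
ΣP(2023)·Q(2021) = 2.69×15 + 48.88×39 + 10.02×59 + 5.73×44 + 1.83×62 = 40.35 + 1906.32 + 591.18 + 252.12 + 113.46 = 2903.43
ΣP(2021)·Q(2021) = 3.09×15 + 47.19×39 + 10.45×59 + 4.52×44 + 2.08×62 = 46.35 + 1840.41 + 616.55 + 198.88 + 128.96 = 2831.15
Index = 2903.43 / 2831.15 × 100 = 102.5530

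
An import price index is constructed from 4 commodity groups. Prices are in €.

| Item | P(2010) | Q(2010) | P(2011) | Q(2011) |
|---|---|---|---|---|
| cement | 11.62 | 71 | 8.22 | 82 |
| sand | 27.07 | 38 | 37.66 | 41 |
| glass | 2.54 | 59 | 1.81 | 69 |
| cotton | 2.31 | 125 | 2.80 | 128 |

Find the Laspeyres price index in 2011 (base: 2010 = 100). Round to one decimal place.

Laspeyres price index uses base-period quantities as weights.
ΣP(2011)·Q(2010) = 8.22×71 + 37.66×38 + 1.81×59 + 2.80×125 = 583.62 + 1431.08 + 106.79 + 350 = 2471.49
ΣP(2010)·Q(2010) = 11.62×71 + 27.07×38 + 2.54×59 + 2.31×125 = 825.02 + 1028.66 + 149.86 + 288.75 = 2292.29
Index = 2471.49 / 2292.29 × 100 = 107.8175

107.8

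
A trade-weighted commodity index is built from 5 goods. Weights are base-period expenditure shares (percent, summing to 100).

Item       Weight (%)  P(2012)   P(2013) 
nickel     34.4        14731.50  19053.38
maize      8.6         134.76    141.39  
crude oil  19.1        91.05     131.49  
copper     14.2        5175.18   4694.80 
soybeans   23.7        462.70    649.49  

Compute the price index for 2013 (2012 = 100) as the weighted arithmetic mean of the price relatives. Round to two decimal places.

nickel: 34.4 × (19053.38/14731.50) = 34.4 × 1.293377 = 44.4922
maize: 8.6 × (141.39/134.76) = 8.6 × 1.049199 = 9.0231
crude oil: 19.1 × (131.49/91.05) = 19.1 × 1.444152 = 27.5833
copper: 14.2 × (4694.80/5175.18) = 14.2 × 0.907176 = 12.8819
soybeans: 23.7 × (649.49/462.70) = 23.7 × 1.403696 = 33.2676
Index = Σ wᵢ·(p₁ᵢ/p₀ᵢ) = 44.4922 + 9.0231 + 27.5833 + 12.8819 + 33.2676 = 127.2481

127.25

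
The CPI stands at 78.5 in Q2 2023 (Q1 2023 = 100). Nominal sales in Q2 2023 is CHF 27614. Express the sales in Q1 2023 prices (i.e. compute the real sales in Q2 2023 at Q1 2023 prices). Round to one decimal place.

35177.1

Real = Nominal ÷ (Index/100) = 27614 ÷ (78.5/100)
     = 27614 ÷ 0.785 = 35177.0701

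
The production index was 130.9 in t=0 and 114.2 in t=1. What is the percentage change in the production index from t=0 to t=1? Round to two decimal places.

-12.76%

Change = (114.2 − 130.9) / 130.9 × 100
       = -16.7 / 130.9 × 100 = -12.7578%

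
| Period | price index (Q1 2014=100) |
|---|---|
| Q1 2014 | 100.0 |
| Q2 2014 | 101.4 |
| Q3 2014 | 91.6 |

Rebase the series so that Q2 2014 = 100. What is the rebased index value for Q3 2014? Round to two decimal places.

Rebased(Q3 2014) = 91.6 / 101.4 × 100 = 90.3353

90.34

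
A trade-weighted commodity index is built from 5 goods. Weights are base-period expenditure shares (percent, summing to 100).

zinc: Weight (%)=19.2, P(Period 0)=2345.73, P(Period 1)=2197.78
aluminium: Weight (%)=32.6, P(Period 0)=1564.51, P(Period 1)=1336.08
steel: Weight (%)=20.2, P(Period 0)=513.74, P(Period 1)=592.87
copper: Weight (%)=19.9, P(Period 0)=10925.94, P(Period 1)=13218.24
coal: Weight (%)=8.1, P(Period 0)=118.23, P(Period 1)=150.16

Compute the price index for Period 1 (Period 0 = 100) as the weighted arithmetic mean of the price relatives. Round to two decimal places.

103.50

zinc: 19.2 × (2197.78/2345.73) = 19.2 × 0.936928 = 17.9890
aluminium: 32.6 × (1336.08/1564.51) = 32.6 × 0.853993 = 27.8402
steel: 20.2 × (592.87/513.74) = 20.2 × 1.154027 = 23.3114
copper: 19.9 × (13218.24/10925.94) = 19.9 × 1.209803 = 24.0751
coal: 8.1 × (150.16/118.23) = 8.1 × 1.270067 = 10.2875
Index = Σ wᵢ·(p₁ᵢ/p₀ᵢ) = 17.9890 + 27.8402 + 23.3114 + 24.0751 + 10.2875 = 103.5032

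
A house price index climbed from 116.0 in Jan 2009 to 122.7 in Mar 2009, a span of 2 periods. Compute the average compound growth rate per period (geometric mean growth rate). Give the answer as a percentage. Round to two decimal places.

2.85%

Growth factor = (122.7/116.0)^(1/2) = (1.057759)^(1/2) = 1.028474
Growth rate = 1.028474 − 1 = 0.028474 = 2.8474%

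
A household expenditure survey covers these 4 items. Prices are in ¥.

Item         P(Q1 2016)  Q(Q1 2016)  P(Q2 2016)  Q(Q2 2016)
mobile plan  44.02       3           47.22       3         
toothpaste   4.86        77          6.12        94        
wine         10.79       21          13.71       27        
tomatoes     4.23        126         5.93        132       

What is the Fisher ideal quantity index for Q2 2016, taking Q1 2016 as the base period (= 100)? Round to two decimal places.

Laspeyres component (base-period weights):
ΣP(Q1 2016)Q(Q2 2016) = 44.02×3 + 4.86×94 + 10.79×27 + 4.23×132 = 132.06 + 456.84 + 291.33 + 558.36 = 1438.59
ΣP(Q1 2016)Q(Q1 2016) = 44.02×3 + 4.86×77 + 10.79×21 + 4.23×126 = 132.06 + 374.22 + 226.59 + 532.98 = 1265.85
L = 1438.59 / 1265.85 × 100 = 113.6462
Paasche component (current-period weights):
ΣP(Q2 2016)Q(Q2 2016) = 47.22×3 + 6.12×94 + 13.71×27 + 5.93×132 = 141.66 + 575.28 + 370.17 + 782.76 = 1869.87
ΣP(Q2 2016)Q(Q1 2016) = 47.22×3 + 6.12×77 + 13.71×21 + 5.93×126 = 141.66 + 471.24 + 287.91 + 747.18 = 1647.99
P = 1869.87 / 1647.99 × 100 = 113.4637
Fisher = √(L × P) = √(113.6462 × 113.4637) = 113.5549

113.55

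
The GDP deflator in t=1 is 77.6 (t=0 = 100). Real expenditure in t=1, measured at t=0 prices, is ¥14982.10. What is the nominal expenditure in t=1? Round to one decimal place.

Nominal = Real × (Index/100) = 14982.10 × (77.6/100)
        = 14982.10 × 0.776 = 11626.1096

11626.1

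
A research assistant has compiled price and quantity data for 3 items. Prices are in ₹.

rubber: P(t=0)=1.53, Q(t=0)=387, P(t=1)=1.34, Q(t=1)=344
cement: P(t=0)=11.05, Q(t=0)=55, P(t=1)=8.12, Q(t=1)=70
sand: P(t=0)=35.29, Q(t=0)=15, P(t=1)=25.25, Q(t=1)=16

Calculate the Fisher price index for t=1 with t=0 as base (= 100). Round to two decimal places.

77.30

Laspeyres component (base-period weights):
ΣP(t=1)Q(t=0) = 1.34×387 + 8.12×55 + 25.25×15 = 518.58 + 446.6 + 378.75 = 1343.93
ΣP(t=0)Q(t=0) = 1.53×387 + 11.05×55 + 35.29×15 = 592.11 + 607.75 + 529.35 = 1729.21
L = 1343.93 / 1729.21 × 100 = 77.7193
Paasche component (current-period weights):
ΣP(t=1)Q(t=1) = 1.34×344 + 8.12×70 + 25.25×16 = 460.96 + 568.4 + 404 = 1433.36
ΣP(t=0)Q(t=1) = 1.53×344 + 11.05×70 + 35.29×16 = 526.32 + 773.5 + 564.64 = 1864.46
P = 1433.36 / 1864.46 × 100 = 76.8780
Fisher = √(L × P) = √(77.7193 × 76.8780) = 77.2975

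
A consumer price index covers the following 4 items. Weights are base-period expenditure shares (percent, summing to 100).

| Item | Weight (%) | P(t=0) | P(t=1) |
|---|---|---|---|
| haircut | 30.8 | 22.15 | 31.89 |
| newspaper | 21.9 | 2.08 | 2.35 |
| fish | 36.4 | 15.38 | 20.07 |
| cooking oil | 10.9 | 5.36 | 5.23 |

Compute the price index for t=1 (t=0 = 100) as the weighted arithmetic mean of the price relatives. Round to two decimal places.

haircut: 30.8 × (31.89/22.15) = 30.8 × 1.439729 = 44.3437
newspaper: 21.9 × (2.35/2.08) = 21.9 × 1.129808 = 24.7428
fish: 36.4 × (20.07/15.38) = 36.4 × 1.304941 = 47.4999
cooking oil: 10.9 × (5.23/5.36) = 10.9 × 0.975746 = 10.6356
Index = Σ wᵢ·(p₁ᵢ/p₀ᵢ) = 44.3437 + 24.7428 + 47.4999 + 10.6356 = 127.2219

127.22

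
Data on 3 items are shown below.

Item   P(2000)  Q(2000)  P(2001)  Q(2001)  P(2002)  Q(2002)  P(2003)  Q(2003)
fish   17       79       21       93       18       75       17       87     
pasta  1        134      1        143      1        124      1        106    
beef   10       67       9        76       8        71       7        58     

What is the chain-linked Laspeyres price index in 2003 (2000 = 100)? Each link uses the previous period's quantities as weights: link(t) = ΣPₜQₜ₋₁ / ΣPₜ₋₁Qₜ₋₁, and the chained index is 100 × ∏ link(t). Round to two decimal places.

90.39

Link 2000→2001:
ΣP(2001)Q(2000) = 21×79 + 1×134 + 9×67 = 1659 + 134 + 603 = 2396
ΣP(2000)Q(2000) = 17×79 + 1×134 + 10×67 = 1343 + 134 + 670 = 2147
link = 2396/2147 = 1.115976
Link 2001→2002:
ΣP(2002)Q(2001) = 18×93 + 1×143 + 8×76 = 1674 + 143 + 608 = 2425
ΣP(2001)Q(2001) = 21×93 + 1×143 + 9×76 = 1953 + 143 + 684 = 2780
link = 2425/2780 = 0.872302
Link 2002→2003:
ΣP(2003)Q(2002) = 17×75 + 1×124 + 7×71 = 1275 + 124 + 497 = 1896
ΣP(2002)Q(2002) = 18×75 + 1×124 + 8×71 = 1350 + 124 + 568 = 2042
link = 1896/2042 = 0.928501
Chained index = 100 × 1.115976 × 0.872302 × 0.928501 = 90.3867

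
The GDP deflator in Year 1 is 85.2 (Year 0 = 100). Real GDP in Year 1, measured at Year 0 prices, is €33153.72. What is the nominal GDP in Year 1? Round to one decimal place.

Nominal = Real × (Index/100) = 33153.72 × (85.2/100)
        = 33153.72 × 0.852 = 28246.9694

28247.0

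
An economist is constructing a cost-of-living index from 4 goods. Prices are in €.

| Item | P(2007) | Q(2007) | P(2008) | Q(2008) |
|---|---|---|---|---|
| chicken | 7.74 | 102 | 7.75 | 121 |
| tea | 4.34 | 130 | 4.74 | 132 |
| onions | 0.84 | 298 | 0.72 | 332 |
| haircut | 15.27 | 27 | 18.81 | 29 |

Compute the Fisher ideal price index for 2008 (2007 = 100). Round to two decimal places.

105.42

Laspeyres component (base-period weights):
ΣP(2008)Q(2007) = 7.75×102 + 4.74×130 + 0.72×298 + 18.81×27 = 790.5 + 616.2 + 214.56 + 507.87 = 2129.13
ΣP(2007)Q(2007) = 7.74×102 + 4.34×130 + 0.84×298 + 15.27×27 = 789.48 + 564.2 + 250.32 + 412.29 = 2016.29
L = 2129.13 / 2016.29 × 100 = 105.5964
Paasche component (current-period weights):
ΣP(2008)Q(2008) = 7.75×121 + 4.74×132 + 0.72×332 + 18.81×29 = 937.75 + 625.68 + 239.04 + 545.49 = 2347.96
ΣP(2007)Q(2008) = 7.74×121 + 4.34×132 + 0.84×332 + 15.27×29 = 936.54 + 572.88 + 278.88 + 442.83 = 2231.13
P = 2347.96 / 2231.13 × 100 = 105.2364
Fisher = √(L × P) = √(105.5964 × 105.2364) = 105.4162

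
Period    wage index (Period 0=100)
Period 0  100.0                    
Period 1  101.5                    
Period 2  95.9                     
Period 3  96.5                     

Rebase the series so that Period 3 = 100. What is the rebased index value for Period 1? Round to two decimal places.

Rebased(Period 1) = 101.5 / 96.5 × 100 = 105.1813

105.18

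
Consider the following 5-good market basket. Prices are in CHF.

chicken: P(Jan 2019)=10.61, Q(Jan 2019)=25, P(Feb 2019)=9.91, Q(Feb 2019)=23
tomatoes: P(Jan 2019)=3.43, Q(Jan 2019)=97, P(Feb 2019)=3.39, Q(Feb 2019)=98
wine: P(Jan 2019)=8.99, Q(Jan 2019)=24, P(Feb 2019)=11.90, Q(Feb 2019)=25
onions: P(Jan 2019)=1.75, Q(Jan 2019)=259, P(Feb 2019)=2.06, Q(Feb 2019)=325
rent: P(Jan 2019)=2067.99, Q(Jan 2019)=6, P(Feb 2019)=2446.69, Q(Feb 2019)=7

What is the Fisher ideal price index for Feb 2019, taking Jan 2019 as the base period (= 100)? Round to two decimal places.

Laspeyres component (base-period weights):
ΣP(Feb 2019)Q(Jan 2019) = 9.91×25 + 3.39×97 + 11.90×24 + 2.06×259 + 2446.69×6 = 247.75 + 328.83 + 285.6 + 533.54 + 14680.14 = 16075.86
ΣP(Jan 2019)Q(Jan 2019) = 10.61×25 + 3.43×97 + 8.99×24 + 1.75×259 + 2067.99×6 = 265.25 + 332.71 + 215.76 + 453.25 + 12407.94 = 13674.91
L = 16075.86 / 13674.91 × 100 = 117.5573
Paasche component (current-period weights):
ΣP(Feb 2019)Q(Feb 2019) = 9.91×23 + 3.39×98 + 11.90×25 + 2.06×325 + 2446.69×7 = 227.93 + 332.22 + 297.5 + 669.5 + 17126.83 = 18653.98
ΣP(Jan 2019)Q(Feb 2019) = 10.61×23 + 3.43×98 + 8.99×25 + 1.75×325 + 2067.99×7 = 244.03 + 336.14 + 224.75 + 568.75 + 14475.93 = 15849.6
P = 18653.98 / 15849.6 × 100 = 117.6937
Fisher = √(L × P) = √(117.5573 × 117.6937) = 117.6255

117.63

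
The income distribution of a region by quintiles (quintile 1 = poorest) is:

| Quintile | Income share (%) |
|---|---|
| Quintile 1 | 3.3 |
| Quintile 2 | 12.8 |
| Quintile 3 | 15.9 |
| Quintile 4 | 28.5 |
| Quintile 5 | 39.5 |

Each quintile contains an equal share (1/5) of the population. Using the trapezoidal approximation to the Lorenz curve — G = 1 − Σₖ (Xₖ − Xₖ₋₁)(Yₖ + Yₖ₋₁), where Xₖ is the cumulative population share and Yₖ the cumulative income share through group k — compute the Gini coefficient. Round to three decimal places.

Cumulative income shares Yₖ: 0.0330, 0.1610, 0.3200, 0.6050, 1.0000
Σ (Xₖ−Xₖ₋₁)(Yₖ+Yₖ₋₁) = (1/5)(0.0330+0.0000) + (1/5)(0.1610+0.0330) + (1/5)(0.3200+0.1610) + (1/5)(0.6050+0.3200) + (1/5)(1.0000+0.6050)
  = 0.0066 + 0.0388 + 0.0962 + 0.1850 + 0.3210 = 0.6476
G = 1 − 0.6476 = 0.3524

0.352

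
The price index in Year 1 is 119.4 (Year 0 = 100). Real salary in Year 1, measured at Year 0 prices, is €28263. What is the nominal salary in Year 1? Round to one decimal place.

Nominal = Real × (Index/100) = 28263 × (119.4/100)
        = 28263 × 1.194 = 33746.0220

33746.0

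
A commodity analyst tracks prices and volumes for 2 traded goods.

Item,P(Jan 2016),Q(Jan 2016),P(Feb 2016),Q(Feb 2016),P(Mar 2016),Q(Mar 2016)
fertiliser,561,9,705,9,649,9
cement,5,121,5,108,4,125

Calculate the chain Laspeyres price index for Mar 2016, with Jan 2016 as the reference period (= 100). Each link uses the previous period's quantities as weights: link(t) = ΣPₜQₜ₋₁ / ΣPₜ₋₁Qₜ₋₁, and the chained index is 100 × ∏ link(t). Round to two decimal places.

112.00

Link Jan 2016→Feb 2016:
ΣP(Feb 2016)Q(Jan 2016) = 705×9 + 5×121 = 6345 + 605 = 6950
ΣP(Jan 2016)Q(Jan 2016) = 561×9 + 5×121 = 5049 + 605 = 5654
link = 6950/5654 = 1.229218
Link Feb 2016→Mar 2016:
ΣP(Mar 2016)Q(Feb 2016) = 649×9 + 4×108 = 5841 + 432 = 6273
ΣP(Feb 2016)Q(Feb 2016) = 705×9 + 5×108 = 6345 + 540 = 6885
link = 6273/6885 = 0.911111
Chained index = 100 × 1.229218 × 0.911111 = 111.9954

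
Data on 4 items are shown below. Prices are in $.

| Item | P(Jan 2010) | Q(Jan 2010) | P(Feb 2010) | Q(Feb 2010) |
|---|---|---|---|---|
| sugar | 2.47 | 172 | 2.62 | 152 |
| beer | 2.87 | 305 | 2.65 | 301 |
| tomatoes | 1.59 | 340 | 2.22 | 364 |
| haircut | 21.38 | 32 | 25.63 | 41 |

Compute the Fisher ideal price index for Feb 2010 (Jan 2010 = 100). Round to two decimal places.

Laspeyres component (base-period weights):
ΣP(Feb 2010)Q(Jan 2010) = 2.62×172 + 2.65×305 + 2.22×340 + 25.63×32 = 450.64 + 808.25 + 754.8 + 820.16 = 2833.85
ΣP(Jan 2010)Q(Jan 2010) = 2.47×172 + 2.87×305 + 1.59×340 + 21.38×32 = 424.84 + 875.35 + 540.6 + 684.16 = 2524.95
L = 2833.85 / 2524.95 × 100 = 112.2339
Paasche component (current-period weights):
ΣP(Feb 2010)Q(Feb 2010) = 2.62×152 + 2.65×301 + 2.22×364 + 25.63×41 = 398.24 + 797.65 + 808.08 + 1050.83 = 3054.8
ΣP(Jan 2010)Q(Feb 2010) = 2.47×152 + 2.87×301 + 1.59×364 + 21.38×41 = 375.44 + 863.87 + 578.76 + 876.58 = 2694.65
P = 3054.8 / 2694.65 × 100 = 113.3654
Fisher = √(L × P) = √(112.2339 × 113.3654) = 112.7982

112.80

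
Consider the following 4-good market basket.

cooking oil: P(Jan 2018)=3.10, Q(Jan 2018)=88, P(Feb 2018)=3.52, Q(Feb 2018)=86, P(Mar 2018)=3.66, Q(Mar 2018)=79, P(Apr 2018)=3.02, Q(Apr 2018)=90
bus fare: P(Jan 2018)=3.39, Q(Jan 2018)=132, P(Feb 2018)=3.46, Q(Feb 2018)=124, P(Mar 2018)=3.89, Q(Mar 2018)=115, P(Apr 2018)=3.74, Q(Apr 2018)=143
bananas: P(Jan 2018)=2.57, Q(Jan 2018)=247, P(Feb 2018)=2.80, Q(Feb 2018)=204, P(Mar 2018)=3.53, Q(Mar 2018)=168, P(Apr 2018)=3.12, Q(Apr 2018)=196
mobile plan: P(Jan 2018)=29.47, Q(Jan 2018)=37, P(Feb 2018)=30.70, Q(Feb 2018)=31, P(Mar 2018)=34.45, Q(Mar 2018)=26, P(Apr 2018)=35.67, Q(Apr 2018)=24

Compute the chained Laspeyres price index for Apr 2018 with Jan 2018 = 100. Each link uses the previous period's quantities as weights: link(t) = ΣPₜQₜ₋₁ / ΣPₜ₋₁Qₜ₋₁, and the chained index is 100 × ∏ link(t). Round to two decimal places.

Link Jan 2018→Feb 2018:
ΣP(Feb 2018)Q(Jan 2018) = 3.52×88 + 3.46×132 + 2.80×247 + 30.70×37 = 309.76 + 456.72 + 691.6 + 1135.9 = 2593.98
ΣP(Jan 2018)Q(Jan 2018) = 3.10×88 + 3.39×132 + 2.57×247 + 29.47×37 = 272.8 + 447.48 + 634.79 + 1090.39 = 2445.46
link = 2593.98/2445.46 = 1.060733
Link Feb 2018→Mar 2018:
ΣP(Mar 2018)Q(Feb 2018) = 3.66×86 + 3.89×124 + 3.53×204 + 34.45×31 = 314.76 + 482.36 + 720.12 + 1067.95 = 2585.19
ΣP(Feb 2018)Q(Feb 2018) = 3.52×86 + 3.46×124 + 2.80×204 + 30.70×31 = 302.72 + 429.04 + 571.2 + 951.7 = 2254.66
link = 2585.19/2254.66 = 1.146599
Link Mar 2018→Apr 2018:
ΣP(Apr 2018)Q(Mar 2018) = 3.02×79 + 3.74×115 + 3.12×168 + 35.67×26 = 238.58 + 430.1 + 524.16 + 927.42 = 2120.26
ΣP(Mar 2018)Q(Mar 2018) = 3.66×79 + 3.89×115 + 3.53×168 + 34.45×26 = 289.14 + 447.35 + 593.04 + 895.7 = 2225.23
link = 2120.26/2225.23 = 0.952827
Chained index = 100 × 1.060733 × 1.146599 × 0.952827 = 115.8862

115.89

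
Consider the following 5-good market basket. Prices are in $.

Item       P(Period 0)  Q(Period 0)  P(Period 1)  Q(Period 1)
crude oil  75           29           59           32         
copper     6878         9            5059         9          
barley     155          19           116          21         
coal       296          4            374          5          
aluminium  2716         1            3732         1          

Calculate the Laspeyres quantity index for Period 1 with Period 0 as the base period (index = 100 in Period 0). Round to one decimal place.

101.2

Laspeyres quantity index uses base-period prices as weights.
ΣP(Period 0)·Q(Period 1) = 75×32 + 6878×9 + 155×21 + 296×5 + 2716×1 = 2400 + 61902 + 3255 + 1480 + 2716 = 71753
ΣP(Period 0)·Q(Period 0) = 75×29 + 6878×9 + 155×19 + 296×4 + 2716×1 = 2175 + 61902 + 2945 + 1184 + 2716 = 70922
Index = 71753 / 70922 × 100 = 101.1717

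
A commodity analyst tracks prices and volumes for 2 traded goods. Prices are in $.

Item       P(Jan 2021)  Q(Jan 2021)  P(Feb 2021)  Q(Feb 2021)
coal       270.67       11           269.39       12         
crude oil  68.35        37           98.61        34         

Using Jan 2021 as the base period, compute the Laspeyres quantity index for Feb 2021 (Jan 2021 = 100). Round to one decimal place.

Laspeyres quantity index uses base-period prices as weights.
ΣP(Jan 2021)·Q(Feb 2021) = 270.67×12 + 68.35×34 = 3248.04 + 2323.9 = 5571.94
ΣP(Jan 2021)·Q(Jan 2021) = 270.67×11 + 68.35×37 = 2977.37 + 2528.95 = 5506.32
Index = 5571.94 / 5506.32 × 100 = 101.1917

101.2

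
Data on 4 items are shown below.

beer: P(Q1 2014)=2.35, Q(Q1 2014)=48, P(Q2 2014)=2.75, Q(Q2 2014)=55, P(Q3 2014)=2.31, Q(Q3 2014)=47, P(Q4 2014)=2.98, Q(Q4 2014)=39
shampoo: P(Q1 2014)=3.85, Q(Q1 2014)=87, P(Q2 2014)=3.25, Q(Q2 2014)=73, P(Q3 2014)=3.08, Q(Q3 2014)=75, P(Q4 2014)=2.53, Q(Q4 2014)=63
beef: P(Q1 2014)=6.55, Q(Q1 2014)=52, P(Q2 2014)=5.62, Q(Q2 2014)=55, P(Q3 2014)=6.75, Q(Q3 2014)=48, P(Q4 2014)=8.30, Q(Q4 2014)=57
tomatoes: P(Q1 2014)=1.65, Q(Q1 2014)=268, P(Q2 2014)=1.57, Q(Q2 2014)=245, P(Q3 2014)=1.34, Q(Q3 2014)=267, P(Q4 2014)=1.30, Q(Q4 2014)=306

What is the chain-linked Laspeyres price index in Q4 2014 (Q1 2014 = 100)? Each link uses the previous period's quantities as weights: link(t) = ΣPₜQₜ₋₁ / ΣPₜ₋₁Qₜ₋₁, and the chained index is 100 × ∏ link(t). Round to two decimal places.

93.74

Link Q1 2014→Q2 2014:
ΣP(Q2 2014)Q(Q1 2014) = 2.75×48 + 3.25×87 + 5.62×52 + 1.57×268 = 132 + 282.75 + 292.24 + 420.76 = 1127.75
ΣP(Q1 2014)Q(Q1 2014) = 2.35×48 + 3.85×87 + 6.55×52 + 1.65×268 = 112.8 + 334.95 + 340.6 + 442.2 = 1230.55
link = 1127.75/1230.55 = 0.916460
Link Q2 2014→Q3 2014:
ΣP(Q3 2014)Q(Q2 2014) = 2.31×55 + 3.08×73 + 6.75×55 + 1.34×245 = 127.05 + 224.84 + 371.25 + 328.3 = 1051.44
ΣP(Q2 2014)Q(Q2 2014) = 2.75×55 + 3.25×73 + 5.62×55 + 1.57×245 = 151.25 + 237.25 + 309.1 + 384.65 = 1082.25
link = 1051.44/1082.25 = 0.971532
Link Q3 2014→Q4 2014:
ΣP(Q4 2014)Q(Q3 2014) = 2.98×47 + 2.53×75 + 8.30×48 + 1.30×267 = 140.06 + 189.75 + 398.4 + 347.1 = 1075.31
ΣP(Q3 2014)Q(Q3 2014) = 2.31×47 + 3.08×75 + 6.75×48 + 1.34×267 = 108.57 + 231 + 324 + 357.78 = 1021.35
link = 1075.31/1021.35 = 1.052832
Chained index = 100 × 0.916460 × 0.971532 × 1.052832 = 93.7410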